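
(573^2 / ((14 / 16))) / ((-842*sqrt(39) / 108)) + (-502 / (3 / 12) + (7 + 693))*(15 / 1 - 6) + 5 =-11767 - 47279376*sqrt(39) / 38311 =-19473.91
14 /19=0.74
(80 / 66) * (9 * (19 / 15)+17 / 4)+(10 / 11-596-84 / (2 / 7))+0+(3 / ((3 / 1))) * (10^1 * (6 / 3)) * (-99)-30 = -95044 / 33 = -2880.12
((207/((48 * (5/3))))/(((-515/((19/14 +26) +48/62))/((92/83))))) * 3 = -174381147/371026600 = -0.47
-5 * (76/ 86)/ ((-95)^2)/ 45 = -2/ 183825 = -0.00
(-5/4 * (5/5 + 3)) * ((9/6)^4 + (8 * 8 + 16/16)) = -5605/16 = -350.31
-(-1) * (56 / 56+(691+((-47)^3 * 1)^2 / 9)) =10779221557 / 9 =1197691284.11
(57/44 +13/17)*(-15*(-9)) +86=272363/748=364.12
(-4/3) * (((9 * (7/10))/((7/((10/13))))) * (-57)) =684/13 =52.62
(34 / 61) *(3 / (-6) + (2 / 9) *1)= -85 / 549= -0.15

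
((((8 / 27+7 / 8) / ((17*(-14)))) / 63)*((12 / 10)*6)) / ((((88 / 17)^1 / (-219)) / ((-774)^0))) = 1679 / 70560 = 0.02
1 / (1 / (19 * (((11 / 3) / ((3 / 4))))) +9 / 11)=76 / 63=1.21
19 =19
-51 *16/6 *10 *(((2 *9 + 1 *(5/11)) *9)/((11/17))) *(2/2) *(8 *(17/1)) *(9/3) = -17234017920/121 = -142429900.17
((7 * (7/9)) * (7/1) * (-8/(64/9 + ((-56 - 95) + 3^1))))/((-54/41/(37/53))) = -520331/453627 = -1.15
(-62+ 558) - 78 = 418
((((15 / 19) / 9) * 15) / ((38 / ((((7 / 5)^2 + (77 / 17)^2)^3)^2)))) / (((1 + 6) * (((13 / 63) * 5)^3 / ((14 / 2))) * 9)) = 254706863511796145506120672211806944 / 564071778472847113082275390625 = 451550.45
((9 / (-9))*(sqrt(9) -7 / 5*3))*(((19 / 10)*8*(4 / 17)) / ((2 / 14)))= 12768 / 425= 30.04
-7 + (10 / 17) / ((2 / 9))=-74 / 17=-4.35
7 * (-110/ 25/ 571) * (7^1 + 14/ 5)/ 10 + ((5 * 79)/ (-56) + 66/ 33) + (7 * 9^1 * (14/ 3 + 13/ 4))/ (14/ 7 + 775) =-660256531/ 147889000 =-4.46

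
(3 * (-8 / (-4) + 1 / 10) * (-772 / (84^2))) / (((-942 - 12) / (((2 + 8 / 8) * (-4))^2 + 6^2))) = 193 / 1484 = 0.13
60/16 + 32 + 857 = 892.75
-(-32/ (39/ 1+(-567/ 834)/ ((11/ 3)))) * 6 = 195712/ 39565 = 4.95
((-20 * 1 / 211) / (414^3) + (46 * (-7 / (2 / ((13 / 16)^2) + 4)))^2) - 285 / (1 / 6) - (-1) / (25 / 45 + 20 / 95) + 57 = 52986121508675393 / 118661586071292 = 446.53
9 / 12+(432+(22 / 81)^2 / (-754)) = 4281622339 / 9893988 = 432.75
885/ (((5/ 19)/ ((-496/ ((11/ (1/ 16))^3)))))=-104253/ 340736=-0.31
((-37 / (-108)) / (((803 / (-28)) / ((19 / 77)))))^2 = 494209 / 56877957081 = 0.00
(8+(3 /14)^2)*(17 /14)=26809 /2744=9.77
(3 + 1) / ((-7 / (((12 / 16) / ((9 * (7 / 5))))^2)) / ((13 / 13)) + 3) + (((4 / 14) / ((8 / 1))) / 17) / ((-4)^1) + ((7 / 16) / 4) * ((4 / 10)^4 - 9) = -0.98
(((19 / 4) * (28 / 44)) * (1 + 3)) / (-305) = -133 / 3355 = -0.04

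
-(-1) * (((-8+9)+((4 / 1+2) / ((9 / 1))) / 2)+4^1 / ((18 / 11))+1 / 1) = 43 / 9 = 4.78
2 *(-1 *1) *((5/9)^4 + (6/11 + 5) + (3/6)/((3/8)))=-1006648/72171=-13.95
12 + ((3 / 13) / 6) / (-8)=2495 / 208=12.00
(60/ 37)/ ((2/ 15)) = 450/ 37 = 12.16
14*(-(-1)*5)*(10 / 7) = 100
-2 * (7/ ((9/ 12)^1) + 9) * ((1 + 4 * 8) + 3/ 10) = -1221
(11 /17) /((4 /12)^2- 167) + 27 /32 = 0.84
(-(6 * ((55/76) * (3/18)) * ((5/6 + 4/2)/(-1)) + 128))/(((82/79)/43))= -195099901/37392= -5217.69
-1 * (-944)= 944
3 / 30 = 1 / 10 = 0.10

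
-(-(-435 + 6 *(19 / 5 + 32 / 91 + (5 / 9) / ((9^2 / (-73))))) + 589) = -1002.09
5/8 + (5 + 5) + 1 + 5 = 16.62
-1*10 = -10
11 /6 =1.83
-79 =-79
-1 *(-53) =53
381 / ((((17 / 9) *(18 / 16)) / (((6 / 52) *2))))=9144 / 221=41.38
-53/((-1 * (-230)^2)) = 53/52900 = 0.00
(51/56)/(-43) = -51/2408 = -0.02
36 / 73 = 0.49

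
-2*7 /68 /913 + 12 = 372497 /31042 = 12.00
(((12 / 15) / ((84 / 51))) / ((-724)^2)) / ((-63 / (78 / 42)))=-221 / 8090656560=-0.00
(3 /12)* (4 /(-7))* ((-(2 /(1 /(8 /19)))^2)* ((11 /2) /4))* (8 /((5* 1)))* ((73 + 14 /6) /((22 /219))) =2111744 /12635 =167.13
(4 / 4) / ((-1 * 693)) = -1 / 693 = -0.00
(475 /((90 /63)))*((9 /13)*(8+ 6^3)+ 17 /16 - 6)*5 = 103836425 /416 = 249606.79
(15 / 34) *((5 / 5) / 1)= 0.44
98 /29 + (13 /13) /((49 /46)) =6136 /1421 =4.32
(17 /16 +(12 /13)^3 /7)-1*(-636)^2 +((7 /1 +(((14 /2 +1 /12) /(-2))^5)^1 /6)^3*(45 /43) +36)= -8550646839144252032502078431281187 /8012654559527626132131151872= -1067142.83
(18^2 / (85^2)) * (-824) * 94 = -25095744 / 7225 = -3473.46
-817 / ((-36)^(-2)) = -1058832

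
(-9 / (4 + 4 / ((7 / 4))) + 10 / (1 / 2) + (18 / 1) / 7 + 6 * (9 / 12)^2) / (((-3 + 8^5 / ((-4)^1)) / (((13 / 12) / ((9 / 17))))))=-3337321 / 545196960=-0.01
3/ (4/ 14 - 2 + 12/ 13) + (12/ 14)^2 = -3595/ 1176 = -3.06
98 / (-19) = -98 / 19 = -5.16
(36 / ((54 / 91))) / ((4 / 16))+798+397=4313 / 3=1437.67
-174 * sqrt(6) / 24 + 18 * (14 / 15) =84 / 5 - 29 * sqrt(6) / 4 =-0.96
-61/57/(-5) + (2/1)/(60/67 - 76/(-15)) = 469181/853860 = 0.55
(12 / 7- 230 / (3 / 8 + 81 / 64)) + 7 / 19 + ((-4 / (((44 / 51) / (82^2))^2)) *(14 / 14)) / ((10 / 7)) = -41056040499071 / 241395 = -170078255.55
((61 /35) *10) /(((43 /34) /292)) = 1211216 /301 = 4023.97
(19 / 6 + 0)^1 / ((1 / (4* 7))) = 266 / 3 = 88.67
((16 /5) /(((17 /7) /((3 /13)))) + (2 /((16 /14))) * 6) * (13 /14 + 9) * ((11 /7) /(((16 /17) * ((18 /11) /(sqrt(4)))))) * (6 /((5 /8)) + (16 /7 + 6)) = 1995187513 /509600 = 3915.20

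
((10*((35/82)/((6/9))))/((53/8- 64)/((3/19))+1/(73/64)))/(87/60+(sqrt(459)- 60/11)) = -3179880000*sqrt(51)/26583859953043- 4244658000/26583859953043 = -0.00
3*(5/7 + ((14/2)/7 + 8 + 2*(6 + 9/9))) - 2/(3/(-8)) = 1606/21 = 76.48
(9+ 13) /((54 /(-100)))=-1100 /27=-40.74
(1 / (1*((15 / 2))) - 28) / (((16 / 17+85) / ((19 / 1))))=-6.16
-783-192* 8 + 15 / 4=-9261 / 4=-2315.25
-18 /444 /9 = -1 /222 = -0.00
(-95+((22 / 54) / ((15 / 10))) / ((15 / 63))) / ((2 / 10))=-12671 / 27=-469.30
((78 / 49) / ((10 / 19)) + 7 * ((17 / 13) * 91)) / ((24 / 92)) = 2355499 / 735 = 3204.76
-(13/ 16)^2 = -0.66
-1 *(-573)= 573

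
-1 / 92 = -0.01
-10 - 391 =-401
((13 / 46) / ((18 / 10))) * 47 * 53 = 391.10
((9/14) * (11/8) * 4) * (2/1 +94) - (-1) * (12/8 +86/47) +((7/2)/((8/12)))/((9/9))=457979/1316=348.01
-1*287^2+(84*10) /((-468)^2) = -751699459 /9126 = -82369.00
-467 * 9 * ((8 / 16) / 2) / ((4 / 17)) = -71451 / 16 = -4465.69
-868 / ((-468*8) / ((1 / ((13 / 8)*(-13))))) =-217 / 19773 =-0.01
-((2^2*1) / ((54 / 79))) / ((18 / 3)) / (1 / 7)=-553 / 81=-6.83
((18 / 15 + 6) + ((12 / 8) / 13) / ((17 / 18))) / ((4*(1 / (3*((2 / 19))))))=24273 / 41990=0.58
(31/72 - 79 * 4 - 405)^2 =2691638161/5184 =519220.32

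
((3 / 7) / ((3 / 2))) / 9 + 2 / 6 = 23 / 63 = 0.37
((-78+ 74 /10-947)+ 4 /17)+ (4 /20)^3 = -2161883 /2125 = -1017.36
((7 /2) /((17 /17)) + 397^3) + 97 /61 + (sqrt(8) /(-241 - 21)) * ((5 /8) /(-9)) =5 * sqrt(2) /9432 + 7633634927 /122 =62570778.09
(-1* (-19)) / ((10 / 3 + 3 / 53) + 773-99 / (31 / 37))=0.03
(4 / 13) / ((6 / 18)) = 12 / 13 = 0.92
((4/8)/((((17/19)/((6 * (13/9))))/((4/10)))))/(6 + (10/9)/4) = 2964/9605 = 0.31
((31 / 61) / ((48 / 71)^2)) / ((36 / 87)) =4531859 / 1686528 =2.69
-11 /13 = -0.85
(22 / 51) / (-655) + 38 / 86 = 633749 / 1436415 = 0.44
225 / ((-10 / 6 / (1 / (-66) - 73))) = 216855 / 22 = 9857.05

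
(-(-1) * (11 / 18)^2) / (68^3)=121 / 101875968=0.00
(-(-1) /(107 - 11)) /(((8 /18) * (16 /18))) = 27 /1024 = 0.03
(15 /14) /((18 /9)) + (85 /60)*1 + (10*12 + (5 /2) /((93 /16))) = 26557 /217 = 122.38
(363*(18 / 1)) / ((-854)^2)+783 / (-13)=-285484743 / 4740554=-60.22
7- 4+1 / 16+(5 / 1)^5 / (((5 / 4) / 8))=320049 / 16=20003.06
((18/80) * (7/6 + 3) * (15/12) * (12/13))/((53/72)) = 2025/1378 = 1.47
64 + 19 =83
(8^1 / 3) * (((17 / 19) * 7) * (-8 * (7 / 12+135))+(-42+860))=-2724800 / 171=-15934.50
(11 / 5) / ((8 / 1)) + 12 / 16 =41 / 40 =1.02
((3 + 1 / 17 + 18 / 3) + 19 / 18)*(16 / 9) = 24760 / 1377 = 17.98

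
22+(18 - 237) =-197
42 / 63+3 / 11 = 31 / 33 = 0.94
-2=-2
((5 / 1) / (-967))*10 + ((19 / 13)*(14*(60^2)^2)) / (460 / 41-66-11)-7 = -45559240333653 / 11301329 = -4031317.05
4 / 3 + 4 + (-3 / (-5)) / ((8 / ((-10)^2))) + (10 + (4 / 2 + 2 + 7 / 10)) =413 / 15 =27.53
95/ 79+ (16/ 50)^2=64431/ 49375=1.30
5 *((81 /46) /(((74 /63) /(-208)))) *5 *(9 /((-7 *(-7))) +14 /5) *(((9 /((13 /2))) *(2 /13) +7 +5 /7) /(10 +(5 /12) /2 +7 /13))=-2398812874560 /139816747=-17156.84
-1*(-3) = 3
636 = 636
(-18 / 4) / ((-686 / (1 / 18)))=1 / 2744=0.00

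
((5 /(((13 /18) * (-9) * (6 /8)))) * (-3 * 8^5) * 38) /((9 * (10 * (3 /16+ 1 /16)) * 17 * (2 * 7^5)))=9961472 /33429123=0.30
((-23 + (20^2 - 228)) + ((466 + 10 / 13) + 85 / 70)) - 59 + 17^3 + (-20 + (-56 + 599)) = 1090905 / 182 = 5993.98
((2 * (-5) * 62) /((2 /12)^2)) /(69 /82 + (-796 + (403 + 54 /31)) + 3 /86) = 101654580 /1777961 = 57.17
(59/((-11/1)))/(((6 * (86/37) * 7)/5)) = -10915/39732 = -0.27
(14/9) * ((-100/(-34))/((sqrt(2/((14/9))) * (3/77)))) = 53900 * sqrt(7)/1377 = 103.56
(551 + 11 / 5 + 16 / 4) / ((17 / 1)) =2786 / 85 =32.78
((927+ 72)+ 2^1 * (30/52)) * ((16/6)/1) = 34672/13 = 2667.08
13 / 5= 2.60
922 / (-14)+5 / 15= -1376 / 21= -65.52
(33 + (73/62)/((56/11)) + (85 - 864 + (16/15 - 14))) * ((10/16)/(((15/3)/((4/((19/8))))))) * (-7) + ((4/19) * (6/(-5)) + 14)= 7999807/7068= 1131.83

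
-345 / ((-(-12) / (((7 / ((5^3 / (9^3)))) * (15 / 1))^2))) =-5390406063 / 500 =-10780812.13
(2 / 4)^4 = 1 / 16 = 0.06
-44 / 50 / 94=-11 / 1175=-0.01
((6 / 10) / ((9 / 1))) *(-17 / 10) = -17 / 150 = -0.11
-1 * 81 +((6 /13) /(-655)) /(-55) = -37934319 /468325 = -81.00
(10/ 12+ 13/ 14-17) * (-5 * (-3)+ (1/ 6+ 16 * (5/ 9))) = -69280/ 189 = -366.56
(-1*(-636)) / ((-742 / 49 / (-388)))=16296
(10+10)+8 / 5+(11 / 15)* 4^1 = 368 / 15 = 24.53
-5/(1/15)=-75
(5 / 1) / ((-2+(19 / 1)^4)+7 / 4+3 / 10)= 100 / 2606421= 0.00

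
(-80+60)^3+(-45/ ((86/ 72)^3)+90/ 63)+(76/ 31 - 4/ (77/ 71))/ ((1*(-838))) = -638139441635698/ 79519164571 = -8024.98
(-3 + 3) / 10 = 0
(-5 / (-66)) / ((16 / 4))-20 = -5275 / 264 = -19.98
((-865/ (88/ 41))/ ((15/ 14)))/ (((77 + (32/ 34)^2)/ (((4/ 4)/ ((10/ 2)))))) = -349979/ 362340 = -0.97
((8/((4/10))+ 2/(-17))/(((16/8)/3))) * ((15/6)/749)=2535/25466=0.10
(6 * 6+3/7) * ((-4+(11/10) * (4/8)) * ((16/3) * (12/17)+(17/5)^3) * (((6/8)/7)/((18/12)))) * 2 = -18944847/24500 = -773.26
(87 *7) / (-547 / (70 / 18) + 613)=21315 / 16532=1.29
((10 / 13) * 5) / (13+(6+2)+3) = 25 / 156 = 0.16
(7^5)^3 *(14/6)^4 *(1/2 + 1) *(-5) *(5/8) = -284972379634328575/432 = -659658286190575.41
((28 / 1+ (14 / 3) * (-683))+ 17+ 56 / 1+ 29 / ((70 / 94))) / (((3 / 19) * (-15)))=6079544 / 4725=1286.68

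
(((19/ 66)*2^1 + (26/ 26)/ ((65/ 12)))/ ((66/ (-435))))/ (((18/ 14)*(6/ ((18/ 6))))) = -331093/ 169884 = -1.95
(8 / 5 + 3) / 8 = 23 / 40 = 0.58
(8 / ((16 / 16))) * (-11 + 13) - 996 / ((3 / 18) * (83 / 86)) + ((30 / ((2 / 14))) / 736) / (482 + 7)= -370461149 / 59984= -6176.00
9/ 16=0.56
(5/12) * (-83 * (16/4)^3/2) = -3320/3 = -1106.67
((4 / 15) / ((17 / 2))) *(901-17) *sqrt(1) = 27.73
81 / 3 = 27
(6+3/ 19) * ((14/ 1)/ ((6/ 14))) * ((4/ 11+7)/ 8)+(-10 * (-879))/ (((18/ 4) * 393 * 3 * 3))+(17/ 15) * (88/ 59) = 490402517267/ 2616884820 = 187.40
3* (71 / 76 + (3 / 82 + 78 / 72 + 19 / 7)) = 156013 / 10906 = 14.31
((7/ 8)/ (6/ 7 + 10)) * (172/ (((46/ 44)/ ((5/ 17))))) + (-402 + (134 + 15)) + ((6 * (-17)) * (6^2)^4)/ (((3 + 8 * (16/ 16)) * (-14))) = 2544914947605/ 2288132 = 1112223.83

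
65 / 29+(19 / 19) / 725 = 2.24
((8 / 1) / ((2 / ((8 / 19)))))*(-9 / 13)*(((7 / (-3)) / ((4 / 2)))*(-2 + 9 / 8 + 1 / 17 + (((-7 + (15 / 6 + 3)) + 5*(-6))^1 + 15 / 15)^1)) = -178878 / 4199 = -42.60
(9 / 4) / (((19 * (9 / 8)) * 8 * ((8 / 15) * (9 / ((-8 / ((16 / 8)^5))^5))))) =-5 / 1867776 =-0.00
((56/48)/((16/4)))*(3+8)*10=385/12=32.08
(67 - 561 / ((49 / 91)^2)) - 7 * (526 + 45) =-287379 / 49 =-5864.88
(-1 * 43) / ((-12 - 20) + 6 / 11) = 473 / 346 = 1.37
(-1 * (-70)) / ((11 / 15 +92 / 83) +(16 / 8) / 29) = 2527350 / 68987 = 36.64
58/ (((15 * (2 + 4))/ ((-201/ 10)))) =-1943/ 150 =-12.95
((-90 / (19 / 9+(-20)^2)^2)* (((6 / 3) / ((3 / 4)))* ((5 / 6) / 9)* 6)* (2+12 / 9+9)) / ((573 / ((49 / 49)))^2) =-14800 / 477797530441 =-0.00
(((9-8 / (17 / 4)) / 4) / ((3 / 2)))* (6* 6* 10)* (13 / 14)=47190 / 119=396.55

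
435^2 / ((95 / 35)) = 1324575 / 19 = 69714.47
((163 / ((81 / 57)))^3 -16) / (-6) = -29704278745 / 118098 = -251522.28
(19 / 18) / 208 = 19 / 3744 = 0.01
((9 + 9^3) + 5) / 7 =743 / 7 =106.14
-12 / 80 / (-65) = 3 / 1300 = 0.00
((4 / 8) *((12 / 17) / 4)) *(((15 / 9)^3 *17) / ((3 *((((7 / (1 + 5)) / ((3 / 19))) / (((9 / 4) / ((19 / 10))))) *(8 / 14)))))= 1875 / 2888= 0.65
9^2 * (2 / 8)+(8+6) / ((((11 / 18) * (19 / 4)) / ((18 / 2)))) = 63.66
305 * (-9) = -2745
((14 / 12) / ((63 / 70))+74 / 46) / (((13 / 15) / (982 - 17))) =8704300 / 2691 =3234.60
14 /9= 1.56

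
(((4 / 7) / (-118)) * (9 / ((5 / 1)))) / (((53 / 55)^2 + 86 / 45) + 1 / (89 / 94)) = -8722890 / 3898649377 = -0.00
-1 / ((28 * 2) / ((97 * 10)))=-485 / 28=-17.32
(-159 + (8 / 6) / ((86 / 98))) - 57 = -214.48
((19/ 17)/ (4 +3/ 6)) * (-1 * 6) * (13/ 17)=-988/ 867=-1.14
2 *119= 238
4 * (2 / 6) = 4 / 3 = 1.33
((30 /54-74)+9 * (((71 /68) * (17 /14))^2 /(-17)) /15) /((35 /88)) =-1939654937 /10495800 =-184.80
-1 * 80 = -80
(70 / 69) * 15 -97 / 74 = 23669 / 1702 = 13.91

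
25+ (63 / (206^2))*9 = 1061467 / 42436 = 25.01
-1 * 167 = -167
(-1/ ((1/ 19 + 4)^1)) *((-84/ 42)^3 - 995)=19057/ 77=247.49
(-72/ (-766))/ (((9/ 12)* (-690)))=-8/ 44045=-0.00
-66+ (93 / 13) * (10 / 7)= -5076 / 91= -55.78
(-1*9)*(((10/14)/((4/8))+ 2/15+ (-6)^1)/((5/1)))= 1398/175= 7.99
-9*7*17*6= -6426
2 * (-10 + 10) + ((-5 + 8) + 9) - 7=5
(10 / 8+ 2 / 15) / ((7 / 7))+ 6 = 443 / 60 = 7.38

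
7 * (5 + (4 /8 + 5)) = 73.50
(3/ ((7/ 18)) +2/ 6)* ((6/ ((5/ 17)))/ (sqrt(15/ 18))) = 5746* sqrt(30)/ 175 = 179.84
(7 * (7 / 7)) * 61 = 427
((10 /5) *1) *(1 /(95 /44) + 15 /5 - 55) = -9792 /95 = -103.07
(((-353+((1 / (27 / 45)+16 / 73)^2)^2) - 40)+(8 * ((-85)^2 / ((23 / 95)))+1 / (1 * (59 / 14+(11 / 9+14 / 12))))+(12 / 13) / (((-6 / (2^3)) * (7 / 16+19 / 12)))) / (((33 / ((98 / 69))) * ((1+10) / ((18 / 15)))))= 2266747119569394970907 / 2025448239244252680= 1119.13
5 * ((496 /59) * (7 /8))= 2170 /59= 36.78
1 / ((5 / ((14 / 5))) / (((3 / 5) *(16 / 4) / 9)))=56 / 375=0.15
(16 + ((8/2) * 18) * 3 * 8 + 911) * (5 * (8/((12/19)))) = 168150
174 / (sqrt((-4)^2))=87 / 2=43.50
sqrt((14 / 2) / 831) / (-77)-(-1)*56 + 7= 63-sqrt(5817) / 63987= 63.00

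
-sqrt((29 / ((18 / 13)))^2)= -377 / 18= -20.94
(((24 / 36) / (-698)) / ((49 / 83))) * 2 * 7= -166 / 7329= -0.02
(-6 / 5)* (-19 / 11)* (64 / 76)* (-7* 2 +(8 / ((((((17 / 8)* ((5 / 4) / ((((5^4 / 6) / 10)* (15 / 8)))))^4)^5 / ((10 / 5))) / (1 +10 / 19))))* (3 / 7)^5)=9388489985440172024137127583081625548706312333248 / 71381376427844410196283874867315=131525762814765711.54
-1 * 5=-5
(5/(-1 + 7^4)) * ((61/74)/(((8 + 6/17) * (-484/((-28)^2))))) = -50813/152576160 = -0.00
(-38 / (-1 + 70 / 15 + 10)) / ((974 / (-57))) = 0.16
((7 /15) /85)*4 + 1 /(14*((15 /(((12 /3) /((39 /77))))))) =2962 /49725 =0.06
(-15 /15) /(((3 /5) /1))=-5 /3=-1.67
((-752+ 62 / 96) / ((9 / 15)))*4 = -180325 / 36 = -5009.03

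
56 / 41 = 1.37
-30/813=-0.04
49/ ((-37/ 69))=-3381/ 37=-91.38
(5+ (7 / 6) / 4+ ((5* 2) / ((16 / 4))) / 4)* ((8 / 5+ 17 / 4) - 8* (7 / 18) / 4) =64823 / 2160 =30.01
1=1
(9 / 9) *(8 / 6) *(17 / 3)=7.56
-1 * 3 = -3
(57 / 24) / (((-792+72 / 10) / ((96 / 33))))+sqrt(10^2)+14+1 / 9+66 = 324098 / 3597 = 90.10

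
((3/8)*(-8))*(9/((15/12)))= -21.60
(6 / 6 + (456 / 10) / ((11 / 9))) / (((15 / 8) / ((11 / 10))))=8428 / 375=22.47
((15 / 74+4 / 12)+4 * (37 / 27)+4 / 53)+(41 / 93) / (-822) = 1369984957 / 224865909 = 6.09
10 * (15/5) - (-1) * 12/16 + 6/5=639/20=31.95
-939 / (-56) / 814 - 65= -2962021 / 45584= -64.98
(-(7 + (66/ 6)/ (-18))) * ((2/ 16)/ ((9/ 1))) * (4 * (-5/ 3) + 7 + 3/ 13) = -1265/ 25272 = -0.05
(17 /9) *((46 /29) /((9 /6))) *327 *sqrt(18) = 170476 *sqrt(2) /87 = 2771.14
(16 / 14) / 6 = 4 / 21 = 0.19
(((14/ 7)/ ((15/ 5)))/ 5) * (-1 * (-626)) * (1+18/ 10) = 17528/ 75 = 233.71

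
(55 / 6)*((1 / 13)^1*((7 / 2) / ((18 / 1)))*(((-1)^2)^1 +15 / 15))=385 / 1404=0.27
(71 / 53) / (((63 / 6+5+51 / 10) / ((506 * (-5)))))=-898150 / 5459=-164.53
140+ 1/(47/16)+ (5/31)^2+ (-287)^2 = 3726700554/45167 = 82509.37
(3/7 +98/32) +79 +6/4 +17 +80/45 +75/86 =4492213/43344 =103.64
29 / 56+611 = 34245 / 56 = 611.52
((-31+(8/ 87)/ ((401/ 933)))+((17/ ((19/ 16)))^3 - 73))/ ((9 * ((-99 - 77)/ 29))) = -51.81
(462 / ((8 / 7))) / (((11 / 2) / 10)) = 735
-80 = -80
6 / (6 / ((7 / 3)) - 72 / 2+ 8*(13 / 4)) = -21 / 26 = -0.81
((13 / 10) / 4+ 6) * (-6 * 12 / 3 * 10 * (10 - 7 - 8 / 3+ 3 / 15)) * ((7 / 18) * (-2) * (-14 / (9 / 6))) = -793408 / 135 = -5877.10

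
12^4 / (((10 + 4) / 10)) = 14811.43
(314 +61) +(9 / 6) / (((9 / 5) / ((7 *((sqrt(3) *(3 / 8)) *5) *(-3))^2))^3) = 13568468557936125 / 524288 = 25879799953.34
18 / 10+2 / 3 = 37 / 15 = 2.47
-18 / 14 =-9 / 7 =-1.29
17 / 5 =3.40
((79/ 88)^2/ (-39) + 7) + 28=10564319/ 302016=34.98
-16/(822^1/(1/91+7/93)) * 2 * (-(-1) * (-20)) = 233600/3478293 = 0.07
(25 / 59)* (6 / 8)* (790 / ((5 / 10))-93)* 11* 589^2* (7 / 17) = 742561831.61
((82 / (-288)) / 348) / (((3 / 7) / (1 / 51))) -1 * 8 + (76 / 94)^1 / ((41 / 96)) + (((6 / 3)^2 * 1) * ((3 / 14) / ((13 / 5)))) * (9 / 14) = -55480292754869 / 9411401772864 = -5.90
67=67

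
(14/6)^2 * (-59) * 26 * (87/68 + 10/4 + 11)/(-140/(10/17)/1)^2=-256945/117912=-2.18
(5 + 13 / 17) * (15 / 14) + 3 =156 / 17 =9.18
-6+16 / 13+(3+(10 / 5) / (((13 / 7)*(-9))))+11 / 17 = -1.24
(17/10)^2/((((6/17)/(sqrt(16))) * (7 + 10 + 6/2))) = 4913/3000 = 1.64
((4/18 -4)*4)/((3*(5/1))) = -136/135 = -1.01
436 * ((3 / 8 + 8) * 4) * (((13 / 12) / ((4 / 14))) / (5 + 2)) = 94939 / 12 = 7911.58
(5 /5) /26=1 /26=0.04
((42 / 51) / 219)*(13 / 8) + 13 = 193687 / 14892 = 13.01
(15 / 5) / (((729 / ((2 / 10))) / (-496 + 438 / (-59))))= -29702 / 71685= -0.41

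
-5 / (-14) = 5 / 14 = 0.36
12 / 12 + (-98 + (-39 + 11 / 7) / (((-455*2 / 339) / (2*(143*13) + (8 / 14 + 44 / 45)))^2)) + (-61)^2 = -1148095485968731198 / 15977154375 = -71858571.25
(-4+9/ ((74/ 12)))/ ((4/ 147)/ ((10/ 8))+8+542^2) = -34545/ 3994565066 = -0.00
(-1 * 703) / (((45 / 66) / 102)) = -525844 / 5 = -105168.80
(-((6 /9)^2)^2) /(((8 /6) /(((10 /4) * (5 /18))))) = -25 /243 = -0.10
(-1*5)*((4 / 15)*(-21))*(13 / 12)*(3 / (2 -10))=-91 / 8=-11.38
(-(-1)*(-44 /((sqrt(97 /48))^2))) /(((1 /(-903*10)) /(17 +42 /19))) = 3777019.21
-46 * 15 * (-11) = 7590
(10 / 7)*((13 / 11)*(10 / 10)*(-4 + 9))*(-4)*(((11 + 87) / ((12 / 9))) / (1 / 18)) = -491400 / 11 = -44672.73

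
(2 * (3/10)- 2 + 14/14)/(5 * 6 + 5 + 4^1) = -2/195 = -0.01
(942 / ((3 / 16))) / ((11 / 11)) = 5024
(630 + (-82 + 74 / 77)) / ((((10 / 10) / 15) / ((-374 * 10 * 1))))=-30796714.29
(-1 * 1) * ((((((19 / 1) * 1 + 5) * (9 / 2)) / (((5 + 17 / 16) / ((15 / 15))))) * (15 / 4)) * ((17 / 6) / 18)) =-1020 / 97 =-10.52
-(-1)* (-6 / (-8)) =3 / 4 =0.75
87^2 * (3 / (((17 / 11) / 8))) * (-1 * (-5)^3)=249777000 / 17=14692764.71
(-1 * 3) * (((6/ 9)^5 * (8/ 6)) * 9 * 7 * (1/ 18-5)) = 39872/ 243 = 164.08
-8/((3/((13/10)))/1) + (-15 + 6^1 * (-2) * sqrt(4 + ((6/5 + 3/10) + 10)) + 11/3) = -6 * sqrt(62)- 74/5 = -62.04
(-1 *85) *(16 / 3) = -1360 / 3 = -453.33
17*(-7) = -119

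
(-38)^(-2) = 1 / 1444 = 0.00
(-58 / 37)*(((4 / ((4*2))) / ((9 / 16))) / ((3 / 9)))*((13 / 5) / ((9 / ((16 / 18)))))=-48256 / 44955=-1.07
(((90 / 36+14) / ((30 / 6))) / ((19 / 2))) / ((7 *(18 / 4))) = 22 / 1995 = 0.01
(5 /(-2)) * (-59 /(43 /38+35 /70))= 5605 /62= 90.40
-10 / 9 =-1.11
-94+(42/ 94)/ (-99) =-94.00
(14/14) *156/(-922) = -78/461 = -0.17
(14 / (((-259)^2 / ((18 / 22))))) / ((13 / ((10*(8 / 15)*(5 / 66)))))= 80 / 15074059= 0.00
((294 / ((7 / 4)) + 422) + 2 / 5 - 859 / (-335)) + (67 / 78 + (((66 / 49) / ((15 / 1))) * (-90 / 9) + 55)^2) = 220891794329 / 62738130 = 3520.85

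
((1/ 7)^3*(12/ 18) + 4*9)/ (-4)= -18523/ 2058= -9.00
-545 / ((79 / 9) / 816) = -4002480 / 79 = -50664.30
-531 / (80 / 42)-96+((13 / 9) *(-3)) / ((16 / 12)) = -15121 / 40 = -378.02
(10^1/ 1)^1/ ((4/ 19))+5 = 105/ 2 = 52.50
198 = 198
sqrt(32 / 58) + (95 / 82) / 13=95 / 1066 + 4 * sqrt(29) / 29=0.83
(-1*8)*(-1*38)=304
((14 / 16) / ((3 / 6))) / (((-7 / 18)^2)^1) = 11.57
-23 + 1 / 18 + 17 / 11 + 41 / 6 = -1442 / 99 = -14.57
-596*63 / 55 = -37548 / 55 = -682.69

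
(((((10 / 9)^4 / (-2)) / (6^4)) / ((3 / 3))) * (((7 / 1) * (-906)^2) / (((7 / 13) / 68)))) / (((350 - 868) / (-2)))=-25195105000 / 15293691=-1647.42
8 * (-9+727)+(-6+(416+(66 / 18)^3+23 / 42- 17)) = 2338627 / 378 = 6186.84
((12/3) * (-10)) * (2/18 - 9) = 3200/9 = 355.56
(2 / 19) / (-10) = -1 / 95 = -0.01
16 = 16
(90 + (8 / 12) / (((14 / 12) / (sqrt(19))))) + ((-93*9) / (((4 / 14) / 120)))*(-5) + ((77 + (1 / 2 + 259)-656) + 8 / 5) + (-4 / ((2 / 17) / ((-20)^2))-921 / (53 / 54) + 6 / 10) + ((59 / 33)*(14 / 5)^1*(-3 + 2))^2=4*sqrt(19) / 7 + 5029919336251 / 2885850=1742961.87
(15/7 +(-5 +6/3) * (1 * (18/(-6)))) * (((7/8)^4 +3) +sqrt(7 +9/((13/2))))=6 * sqrt(1417)/7 +572871/14336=72.23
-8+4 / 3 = -20 / 3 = -6.67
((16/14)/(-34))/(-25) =4/2975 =0.00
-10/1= -10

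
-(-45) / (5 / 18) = 162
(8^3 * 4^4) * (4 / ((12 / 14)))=611669.33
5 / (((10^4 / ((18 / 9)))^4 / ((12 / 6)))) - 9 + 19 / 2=31250000000001 / 62500000000000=0.50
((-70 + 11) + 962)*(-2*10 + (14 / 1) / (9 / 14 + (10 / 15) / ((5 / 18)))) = -987280 / 71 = -13905.35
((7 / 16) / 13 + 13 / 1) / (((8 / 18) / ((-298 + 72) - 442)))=-4074633 / 208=-19589.58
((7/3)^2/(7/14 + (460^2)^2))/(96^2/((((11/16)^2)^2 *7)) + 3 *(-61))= 913066/42877925065749947445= 0.00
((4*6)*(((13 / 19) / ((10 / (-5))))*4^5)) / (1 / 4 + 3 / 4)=-159744 / 19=-8407.58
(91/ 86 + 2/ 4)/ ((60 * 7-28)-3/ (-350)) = 23450/ 5899729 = 0.00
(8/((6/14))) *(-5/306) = -140/459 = -0.31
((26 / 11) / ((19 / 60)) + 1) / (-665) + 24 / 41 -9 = -48022354 / 5698385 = -8.43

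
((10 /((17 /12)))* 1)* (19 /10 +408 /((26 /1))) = 27444 /221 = 124.18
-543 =-543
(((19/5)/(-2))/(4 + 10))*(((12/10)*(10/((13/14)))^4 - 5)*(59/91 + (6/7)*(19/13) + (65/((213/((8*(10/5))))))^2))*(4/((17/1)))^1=-186110657214007217/14032045033461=-13263.26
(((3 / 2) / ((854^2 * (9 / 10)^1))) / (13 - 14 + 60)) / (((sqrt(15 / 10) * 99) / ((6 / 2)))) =5 * sqrt(6) / 12779804268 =0.00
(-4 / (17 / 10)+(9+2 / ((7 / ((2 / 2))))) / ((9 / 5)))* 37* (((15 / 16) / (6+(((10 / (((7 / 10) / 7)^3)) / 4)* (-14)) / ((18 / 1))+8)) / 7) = -1667775 / 231560672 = -0.01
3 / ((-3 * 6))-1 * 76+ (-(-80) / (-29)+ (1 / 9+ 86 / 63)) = -94333 / 1218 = -77.45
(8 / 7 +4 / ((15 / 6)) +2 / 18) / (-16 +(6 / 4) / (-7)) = -1798 / 10215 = -0.18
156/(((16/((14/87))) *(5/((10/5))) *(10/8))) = 0.50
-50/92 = -25/46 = -0.54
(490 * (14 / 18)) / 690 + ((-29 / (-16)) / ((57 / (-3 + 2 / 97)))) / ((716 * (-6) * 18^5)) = 9122707002736891 / 16516621132886016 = 0.55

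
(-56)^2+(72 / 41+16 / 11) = 1415784 / 451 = 3139.21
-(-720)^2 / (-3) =172800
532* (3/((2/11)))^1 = 8778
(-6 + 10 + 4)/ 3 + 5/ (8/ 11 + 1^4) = 5.56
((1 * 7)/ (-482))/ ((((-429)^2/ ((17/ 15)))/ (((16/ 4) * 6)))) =-0.00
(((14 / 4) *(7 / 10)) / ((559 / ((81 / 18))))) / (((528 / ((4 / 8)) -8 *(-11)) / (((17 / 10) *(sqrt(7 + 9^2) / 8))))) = 0.00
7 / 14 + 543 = 1087 / 2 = 543.50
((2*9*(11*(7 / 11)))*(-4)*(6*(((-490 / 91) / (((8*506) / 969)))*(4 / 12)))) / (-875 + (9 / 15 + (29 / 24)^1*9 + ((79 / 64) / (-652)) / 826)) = -81827160038400 / 54384344957371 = -1.50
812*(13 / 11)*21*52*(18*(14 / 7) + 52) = 92217216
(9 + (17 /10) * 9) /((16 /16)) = 243 /10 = 24.30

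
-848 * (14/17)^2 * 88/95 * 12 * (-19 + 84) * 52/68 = -317762.16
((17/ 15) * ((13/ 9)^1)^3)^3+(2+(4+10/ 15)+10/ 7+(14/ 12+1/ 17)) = 15300346263434537/ 311195507789250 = 49.17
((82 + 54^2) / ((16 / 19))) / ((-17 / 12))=-85443 / 34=-2513.03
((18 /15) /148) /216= 1 /26640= 0.00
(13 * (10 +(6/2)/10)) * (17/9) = 22763/90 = 252.92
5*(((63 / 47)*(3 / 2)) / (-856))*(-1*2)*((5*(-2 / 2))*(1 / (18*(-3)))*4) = 175 / 20116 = 0.01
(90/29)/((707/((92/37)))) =8280/758611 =0.01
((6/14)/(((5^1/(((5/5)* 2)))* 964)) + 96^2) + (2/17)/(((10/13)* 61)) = 161226502013/17494190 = 9216.00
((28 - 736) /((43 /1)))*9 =-6372 /43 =-148.19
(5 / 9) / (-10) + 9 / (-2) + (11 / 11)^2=-32 / 9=-3.56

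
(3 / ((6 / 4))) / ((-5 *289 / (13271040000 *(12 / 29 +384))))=-59178221568000 / 8381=-7060997681.42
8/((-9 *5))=-8/45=-0.18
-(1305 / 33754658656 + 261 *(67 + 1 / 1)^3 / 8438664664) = -328268313 / 33754658656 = -0.01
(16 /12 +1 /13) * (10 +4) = 770 /39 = 19.74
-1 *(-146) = 146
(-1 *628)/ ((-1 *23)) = 628/ 23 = 27.30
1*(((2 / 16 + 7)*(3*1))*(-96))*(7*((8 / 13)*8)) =-919296 / 13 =-70715.08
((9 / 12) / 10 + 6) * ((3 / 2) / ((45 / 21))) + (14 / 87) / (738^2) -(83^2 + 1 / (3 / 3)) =-32627445232693 / 4738402800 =-6885.75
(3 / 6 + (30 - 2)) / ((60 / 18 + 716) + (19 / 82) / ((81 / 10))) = 189297 / 4778002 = 0.04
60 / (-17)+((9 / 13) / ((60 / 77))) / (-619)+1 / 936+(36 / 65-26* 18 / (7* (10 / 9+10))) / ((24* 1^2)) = -3238267793 / 861833700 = -3.76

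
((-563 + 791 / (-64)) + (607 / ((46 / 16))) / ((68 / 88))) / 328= -7560545 / 8207872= -0.92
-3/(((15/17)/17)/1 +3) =-289/294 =-0.98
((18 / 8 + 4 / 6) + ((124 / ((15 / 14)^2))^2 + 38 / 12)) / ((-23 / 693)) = -182025654503 / 517500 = -351740.40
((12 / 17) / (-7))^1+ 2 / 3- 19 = -6581 / 357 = -18.43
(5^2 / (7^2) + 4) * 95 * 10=209950 / 49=4284.69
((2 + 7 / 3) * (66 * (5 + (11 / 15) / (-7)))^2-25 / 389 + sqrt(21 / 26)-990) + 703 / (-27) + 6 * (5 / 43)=sqrt(546) / 26 + 249689057714626 / 553245525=451317.80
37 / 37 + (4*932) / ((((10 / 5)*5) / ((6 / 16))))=704 / 5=140.80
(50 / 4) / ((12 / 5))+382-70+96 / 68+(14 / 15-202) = 239809 / 2040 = 117.55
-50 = -50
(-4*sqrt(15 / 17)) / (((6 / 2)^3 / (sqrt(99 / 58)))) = -2*sqrt(162690) / 4437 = -0.18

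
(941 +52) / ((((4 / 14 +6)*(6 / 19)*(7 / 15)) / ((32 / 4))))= 8575.91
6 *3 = 18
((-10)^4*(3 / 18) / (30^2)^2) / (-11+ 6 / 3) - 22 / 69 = -0.32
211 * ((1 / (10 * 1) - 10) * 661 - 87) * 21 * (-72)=10577346444 / 5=2115469288.80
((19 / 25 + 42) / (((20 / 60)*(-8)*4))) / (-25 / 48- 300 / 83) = 798543 / 823750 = 0.97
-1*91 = -91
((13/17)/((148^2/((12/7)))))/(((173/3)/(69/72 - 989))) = -924807/901875296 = -0.00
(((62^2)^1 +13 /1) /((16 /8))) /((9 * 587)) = 3857 /10566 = 0.37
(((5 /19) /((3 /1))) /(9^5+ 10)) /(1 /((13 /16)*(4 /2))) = 5 /2071608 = 0.00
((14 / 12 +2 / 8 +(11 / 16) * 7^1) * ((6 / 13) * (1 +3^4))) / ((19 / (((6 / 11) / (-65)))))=-2829 / 27170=-0.10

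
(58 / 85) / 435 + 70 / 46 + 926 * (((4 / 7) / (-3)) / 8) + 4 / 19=-26409444 / 1300075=-20.31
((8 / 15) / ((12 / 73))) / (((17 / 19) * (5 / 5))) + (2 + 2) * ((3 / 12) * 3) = 5069 / 765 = 6.63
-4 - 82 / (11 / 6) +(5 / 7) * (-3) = -3917 / 77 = -50.87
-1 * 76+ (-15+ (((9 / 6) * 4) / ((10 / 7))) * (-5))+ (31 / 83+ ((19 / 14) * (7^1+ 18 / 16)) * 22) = 608715 / 4648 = 130.96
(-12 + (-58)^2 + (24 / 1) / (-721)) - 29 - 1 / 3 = 7186856 / 2163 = 3322.63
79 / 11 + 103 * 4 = 4611 / 11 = 419.18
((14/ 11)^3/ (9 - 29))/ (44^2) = -343/ 6442040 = -0.00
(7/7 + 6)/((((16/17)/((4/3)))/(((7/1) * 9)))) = 2499/4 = 624.75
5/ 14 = 0.36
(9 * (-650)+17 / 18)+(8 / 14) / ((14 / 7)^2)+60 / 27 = -245561 / 42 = -5846.69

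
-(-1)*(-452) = -452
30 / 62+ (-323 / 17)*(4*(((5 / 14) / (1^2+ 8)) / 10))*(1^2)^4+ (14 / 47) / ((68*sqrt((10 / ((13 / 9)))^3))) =91*sqrt(130) / 4314600+ 356 / 1953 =0.18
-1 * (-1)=1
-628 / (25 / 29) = -18212 / 25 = -728.48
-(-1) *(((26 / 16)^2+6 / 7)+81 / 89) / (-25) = -175751 / 996800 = -0.18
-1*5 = -5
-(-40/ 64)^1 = 5/ 8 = 0.62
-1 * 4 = -4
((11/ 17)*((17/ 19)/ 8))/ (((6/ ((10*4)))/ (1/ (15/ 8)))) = 44/ 171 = 0.26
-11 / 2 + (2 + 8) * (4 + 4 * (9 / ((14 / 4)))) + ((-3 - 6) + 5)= 1867 / 14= 133.36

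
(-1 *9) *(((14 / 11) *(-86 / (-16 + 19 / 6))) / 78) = -1548 / 1573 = -0.98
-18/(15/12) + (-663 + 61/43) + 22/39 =-5663374/8385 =-675.42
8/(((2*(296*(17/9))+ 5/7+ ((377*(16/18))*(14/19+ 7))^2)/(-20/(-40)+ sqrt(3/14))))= 0.00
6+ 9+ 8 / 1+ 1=24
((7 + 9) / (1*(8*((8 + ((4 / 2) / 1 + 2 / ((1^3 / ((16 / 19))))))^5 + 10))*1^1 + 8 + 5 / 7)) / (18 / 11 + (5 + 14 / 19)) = 57960525392 / 46534778666978211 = 0.00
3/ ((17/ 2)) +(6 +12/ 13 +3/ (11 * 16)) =7.29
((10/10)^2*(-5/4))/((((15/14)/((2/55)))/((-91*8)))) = 5096/165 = 30.88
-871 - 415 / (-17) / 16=-236497 / 272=-869.47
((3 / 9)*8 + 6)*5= 130 / 3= 43.33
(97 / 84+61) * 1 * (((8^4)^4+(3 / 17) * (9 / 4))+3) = 99931498031631984419 / 5712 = 17495010159599437.05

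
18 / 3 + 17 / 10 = 77 / 10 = 7.70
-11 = -11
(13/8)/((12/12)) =1.62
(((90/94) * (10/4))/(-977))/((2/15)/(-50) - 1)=84375/34531088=0.00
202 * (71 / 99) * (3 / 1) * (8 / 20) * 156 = 1491568 / 55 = 27119.42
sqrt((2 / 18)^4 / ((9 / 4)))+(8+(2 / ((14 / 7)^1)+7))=3890 / 243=16.01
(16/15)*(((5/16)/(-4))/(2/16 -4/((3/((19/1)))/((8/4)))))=2/1213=0.00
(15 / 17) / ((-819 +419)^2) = 3 / 544000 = 0.00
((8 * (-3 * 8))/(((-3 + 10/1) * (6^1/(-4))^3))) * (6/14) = 512/147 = 3.48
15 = 15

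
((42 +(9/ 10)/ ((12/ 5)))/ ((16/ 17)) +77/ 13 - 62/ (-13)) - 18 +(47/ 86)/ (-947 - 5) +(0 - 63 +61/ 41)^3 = -136563174980203109/ 586840811648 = -232709.06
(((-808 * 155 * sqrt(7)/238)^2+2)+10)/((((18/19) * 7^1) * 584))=18626121211/37215108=500.50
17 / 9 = 1.89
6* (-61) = -366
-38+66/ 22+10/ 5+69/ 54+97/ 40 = -10547/ 360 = -29.30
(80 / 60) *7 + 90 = 298 / 3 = 99.33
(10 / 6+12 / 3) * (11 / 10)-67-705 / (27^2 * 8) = -591827 / 9720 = -60.89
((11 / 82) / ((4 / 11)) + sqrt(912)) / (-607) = -4 * sqrt(57) / 607-121 / 199096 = -0.05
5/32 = 0.16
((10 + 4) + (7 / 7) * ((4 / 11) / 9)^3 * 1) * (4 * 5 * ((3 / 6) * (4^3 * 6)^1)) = 53760.25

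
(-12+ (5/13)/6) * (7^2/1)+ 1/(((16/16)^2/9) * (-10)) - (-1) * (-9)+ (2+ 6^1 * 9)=-105058/195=-538.76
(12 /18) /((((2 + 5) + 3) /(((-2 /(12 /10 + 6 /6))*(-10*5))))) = 100 /33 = 3.03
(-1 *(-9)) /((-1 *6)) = -3 /2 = -1.50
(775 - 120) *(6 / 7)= 3930 / 7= 561.43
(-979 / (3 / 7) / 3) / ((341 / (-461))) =287203 / 279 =1029.40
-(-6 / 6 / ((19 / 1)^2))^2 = -1 / 130321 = -0.00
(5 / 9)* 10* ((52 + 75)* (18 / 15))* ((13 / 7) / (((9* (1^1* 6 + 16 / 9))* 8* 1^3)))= 1651 / 588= 2.81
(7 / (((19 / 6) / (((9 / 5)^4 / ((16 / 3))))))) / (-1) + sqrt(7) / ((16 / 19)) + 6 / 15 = -375343 / 95000 + 19 * sqrt(7) / 16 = -0.81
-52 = -52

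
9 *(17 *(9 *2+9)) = 4131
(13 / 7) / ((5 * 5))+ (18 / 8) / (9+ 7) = 2407 / 11200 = 0.21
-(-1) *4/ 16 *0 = 0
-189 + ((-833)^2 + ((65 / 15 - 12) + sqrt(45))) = 3 * sqrt(5) + 2081077 / 3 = 693699.04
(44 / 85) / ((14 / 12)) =264 / 595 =0.44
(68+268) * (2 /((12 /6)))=336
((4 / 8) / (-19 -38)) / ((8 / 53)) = -53 / 912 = -0.06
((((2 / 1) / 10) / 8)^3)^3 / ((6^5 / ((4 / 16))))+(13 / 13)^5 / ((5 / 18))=29353417113600000001 / 8153726976000000000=3.60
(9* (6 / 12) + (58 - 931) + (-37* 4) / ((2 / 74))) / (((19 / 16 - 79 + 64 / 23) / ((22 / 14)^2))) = 282507896 / 1352939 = 208.81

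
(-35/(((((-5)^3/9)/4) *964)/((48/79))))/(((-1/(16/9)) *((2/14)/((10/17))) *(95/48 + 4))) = -516096/66350915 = -0.01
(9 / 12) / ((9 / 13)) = 13 / 12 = 1.08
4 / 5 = 0.80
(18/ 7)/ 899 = 0.00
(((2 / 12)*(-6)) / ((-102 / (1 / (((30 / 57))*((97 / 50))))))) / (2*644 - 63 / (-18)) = 95 / 12778101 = 0.00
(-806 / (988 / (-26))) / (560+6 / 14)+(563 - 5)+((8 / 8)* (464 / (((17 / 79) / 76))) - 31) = 208317173612 / 1267129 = 164400.92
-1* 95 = -95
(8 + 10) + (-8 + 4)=14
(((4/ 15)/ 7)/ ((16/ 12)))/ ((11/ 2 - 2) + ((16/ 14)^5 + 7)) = 0.00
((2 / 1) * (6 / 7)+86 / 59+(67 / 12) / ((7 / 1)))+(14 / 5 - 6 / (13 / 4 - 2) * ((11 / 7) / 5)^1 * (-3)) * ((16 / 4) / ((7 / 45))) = 33364171 / 173460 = 192.35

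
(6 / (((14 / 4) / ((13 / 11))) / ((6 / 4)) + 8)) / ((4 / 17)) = 1989 / 778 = 2.56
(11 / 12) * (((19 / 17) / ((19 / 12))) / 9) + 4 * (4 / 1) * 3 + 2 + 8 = 8885 / 153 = 58.07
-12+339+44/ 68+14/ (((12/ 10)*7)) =16795/ 51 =329.31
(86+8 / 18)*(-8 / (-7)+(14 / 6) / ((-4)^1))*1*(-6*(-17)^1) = 310811 / 63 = 4933.51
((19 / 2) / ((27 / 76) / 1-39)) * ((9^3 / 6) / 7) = -29241 / 6853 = -4.27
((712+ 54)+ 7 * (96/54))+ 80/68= 119282/153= 779.62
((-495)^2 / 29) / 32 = 245025 / 928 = 264.04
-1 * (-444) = 444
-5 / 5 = -1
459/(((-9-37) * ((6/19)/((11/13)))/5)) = -159885/1196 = -133.68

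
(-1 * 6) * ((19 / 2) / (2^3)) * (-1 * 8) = 57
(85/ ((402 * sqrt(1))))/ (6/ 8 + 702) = 0.00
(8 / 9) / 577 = 8 / 5193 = 0.00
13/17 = 0.76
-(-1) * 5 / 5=1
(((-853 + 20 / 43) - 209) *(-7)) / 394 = 18.86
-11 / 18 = -0.61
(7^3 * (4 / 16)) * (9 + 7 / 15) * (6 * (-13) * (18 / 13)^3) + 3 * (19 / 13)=-142022991 / 845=-168074.55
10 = 10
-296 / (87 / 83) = -282.39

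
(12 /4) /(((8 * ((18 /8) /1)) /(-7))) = -1.17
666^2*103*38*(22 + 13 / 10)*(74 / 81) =184774444744 / 5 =36954888948.80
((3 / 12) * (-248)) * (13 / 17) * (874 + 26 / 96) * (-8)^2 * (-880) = 2334504721.57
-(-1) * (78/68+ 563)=19181/34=564.15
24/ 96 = 1/ 4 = 0.25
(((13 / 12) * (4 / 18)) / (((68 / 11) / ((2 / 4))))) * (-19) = -2717 / 7344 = -0.37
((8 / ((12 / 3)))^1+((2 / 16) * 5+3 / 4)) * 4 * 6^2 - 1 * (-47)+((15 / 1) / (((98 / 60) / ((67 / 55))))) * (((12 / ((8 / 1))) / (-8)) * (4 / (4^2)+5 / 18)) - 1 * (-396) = 16004297 / 17248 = 927.89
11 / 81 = 0.14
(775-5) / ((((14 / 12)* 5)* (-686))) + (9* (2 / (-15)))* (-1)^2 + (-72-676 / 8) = -157.89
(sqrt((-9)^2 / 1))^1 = 9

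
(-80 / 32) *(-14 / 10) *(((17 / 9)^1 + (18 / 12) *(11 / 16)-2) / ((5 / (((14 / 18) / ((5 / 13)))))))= 33761 / 25920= 1.30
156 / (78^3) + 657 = 1998595 / 3042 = 657.00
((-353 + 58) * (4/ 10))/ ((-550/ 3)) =177/ 275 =0.64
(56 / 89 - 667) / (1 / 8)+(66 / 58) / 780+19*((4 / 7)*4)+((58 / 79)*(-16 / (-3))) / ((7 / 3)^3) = -96141436217157 / 18183712820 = -5287.23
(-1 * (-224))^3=11239424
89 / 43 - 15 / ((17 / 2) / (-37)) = 49243 / 731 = 67.36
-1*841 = -841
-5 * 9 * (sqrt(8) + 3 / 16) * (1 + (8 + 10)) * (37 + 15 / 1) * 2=-177840 * sqrt(2)-33345 / 2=-268176.24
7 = 7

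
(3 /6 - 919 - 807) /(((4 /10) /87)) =-1501185 /4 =-375296.25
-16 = -16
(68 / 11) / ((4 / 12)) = 204 / 11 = 18.55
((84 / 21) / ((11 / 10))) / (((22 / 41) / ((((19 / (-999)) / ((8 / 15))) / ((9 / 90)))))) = -97375 / 40293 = -2.42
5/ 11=0.45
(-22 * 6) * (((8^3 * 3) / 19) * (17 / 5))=-3446784 / 95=-36281.94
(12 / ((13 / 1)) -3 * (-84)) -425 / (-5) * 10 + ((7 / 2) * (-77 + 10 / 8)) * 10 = -1548.33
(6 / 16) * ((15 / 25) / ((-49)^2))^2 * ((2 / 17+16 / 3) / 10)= 0.00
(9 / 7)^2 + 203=10028 / 49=204.65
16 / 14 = 8 / 7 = 1.14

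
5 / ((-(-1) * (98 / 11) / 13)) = 715 / 98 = 7.30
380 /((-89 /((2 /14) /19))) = -20 /623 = -0.03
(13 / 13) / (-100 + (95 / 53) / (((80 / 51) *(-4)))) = -3392 / 340169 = -0.01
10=10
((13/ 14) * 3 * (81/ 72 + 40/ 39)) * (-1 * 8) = -671/ 14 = -47.93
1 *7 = 7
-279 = -279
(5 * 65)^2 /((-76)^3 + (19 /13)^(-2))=-38130625 /158470167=-0.24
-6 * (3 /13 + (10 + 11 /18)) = -2537 /39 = -65.05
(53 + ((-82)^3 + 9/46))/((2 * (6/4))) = -25360481/138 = -183771.60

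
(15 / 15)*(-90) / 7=-90 / 7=-12.86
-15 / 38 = -0.39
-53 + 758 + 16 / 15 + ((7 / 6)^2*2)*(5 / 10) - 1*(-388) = 1095.43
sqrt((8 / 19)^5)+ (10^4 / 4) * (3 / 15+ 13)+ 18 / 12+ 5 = 128 * sqrt(38) / 6859+ 66013 / 2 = 33006.62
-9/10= -0.90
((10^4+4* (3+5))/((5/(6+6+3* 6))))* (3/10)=90288/5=18057.60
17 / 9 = 1.89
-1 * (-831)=831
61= 61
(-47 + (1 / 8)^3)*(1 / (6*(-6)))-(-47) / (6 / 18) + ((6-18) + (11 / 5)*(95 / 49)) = 40513349 / 301056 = 134.57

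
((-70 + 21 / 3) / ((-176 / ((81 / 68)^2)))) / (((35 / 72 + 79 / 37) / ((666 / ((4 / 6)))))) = 137505575781 / 710366624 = 193.57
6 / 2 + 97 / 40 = 217 / 40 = 5.42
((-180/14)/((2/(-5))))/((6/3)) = 16.07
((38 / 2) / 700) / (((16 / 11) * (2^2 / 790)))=16511 / 4480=3.69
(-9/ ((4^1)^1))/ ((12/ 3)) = -9/ 16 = -0.56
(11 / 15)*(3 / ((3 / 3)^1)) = 11 / 5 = 2.20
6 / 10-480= -2397 / 5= -479.40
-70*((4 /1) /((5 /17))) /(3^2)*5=-4760 /9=-528.89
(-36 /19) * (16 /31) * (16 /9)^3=-5.49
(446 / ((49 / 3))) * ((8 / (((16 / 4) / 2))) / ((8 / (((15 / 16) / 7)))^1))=10035 / 5488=1.83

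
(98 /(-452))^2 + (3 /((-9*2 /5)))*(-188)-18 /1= 21254819 /153228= 138.71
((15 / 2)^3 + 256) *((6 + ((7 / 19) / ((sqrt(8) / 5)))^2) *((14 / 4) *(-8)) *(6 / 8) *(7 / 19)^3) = -724714855557 / 158470336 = -4573.19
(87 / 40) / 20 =87 / 800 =0.11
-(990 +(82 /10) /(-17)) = -84109 /85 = -989.52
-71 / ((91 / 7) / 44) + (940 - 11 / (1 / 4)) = 8524 / 13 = 655.69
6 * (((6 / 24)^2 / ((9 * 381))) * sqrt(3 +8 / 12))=sqrt(33) / 27432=0.00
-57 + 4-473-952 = -1478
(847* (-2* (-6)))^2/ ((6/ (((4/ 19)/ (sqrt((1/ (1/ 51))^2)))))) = 71074.58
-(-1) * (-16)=-16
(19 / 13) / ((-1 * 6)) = -19 / 78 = -0.24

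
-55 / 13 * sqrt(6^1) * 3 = -165 * sqrt(6) / 13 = -31.09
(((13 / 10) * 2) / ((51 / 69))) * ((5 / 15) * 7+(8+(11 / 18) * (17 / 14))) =834509 / 21420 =38.96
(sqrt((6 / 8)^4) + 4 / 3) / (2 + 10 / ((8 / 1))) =7 / 12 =0.58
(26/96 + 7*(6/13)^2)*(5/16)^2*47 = 8.09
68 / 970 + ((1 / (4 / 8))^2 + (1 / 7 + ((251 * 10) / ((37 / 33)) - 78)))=271939091 / 125615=2164.86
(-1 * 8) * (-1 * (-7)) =-56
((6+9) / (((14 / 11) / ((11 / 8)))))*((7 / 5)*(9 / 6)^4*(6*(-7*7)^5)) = -24916859239041 / 128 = -194662962805.01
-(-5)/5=1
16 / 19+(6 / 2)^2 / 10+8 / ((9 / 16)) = 27299 / 1710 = 15.96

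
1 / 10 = 0.10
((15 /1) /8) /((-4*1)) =-15 /32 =-0.47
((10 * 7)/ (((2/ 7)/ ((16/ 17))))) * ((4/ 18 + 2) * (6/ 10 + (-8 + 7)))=-31360/ 153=-204.97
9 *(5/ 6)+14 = 43/ 2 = 21.50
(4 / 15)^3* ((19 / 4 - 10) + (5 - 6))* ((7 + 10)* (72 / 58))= -1088 / 435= -2.50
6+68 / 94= 316 / 47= 6.72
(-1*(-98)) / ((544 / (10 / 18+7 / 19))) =3871 / 23256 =0.17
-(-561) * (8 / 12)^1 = 374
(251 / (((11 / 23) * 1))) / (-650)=-5773 / 7150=-0.81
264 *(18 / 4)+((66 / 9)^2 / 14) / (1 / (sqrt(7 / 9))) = 242 *sqrt(7) / 189+1188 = 1191.39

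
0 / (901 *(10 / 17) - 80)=0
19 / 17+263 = 4490 / 17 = 264.12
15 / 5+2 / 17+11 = 240 / 17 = 14.12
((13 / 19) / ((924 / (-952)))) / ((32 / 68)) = -3757 / 2508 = -1.50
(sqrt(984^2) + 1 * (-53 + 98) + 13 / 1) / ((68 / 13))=6773 / 34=199.21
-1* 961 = -961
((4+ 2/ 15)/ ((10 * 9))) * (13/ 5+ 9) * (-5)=-1798/ 675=-2.66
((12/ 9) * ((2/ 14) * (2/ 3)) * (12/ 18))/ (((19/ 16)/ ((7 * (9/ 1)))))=256/ 57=4.49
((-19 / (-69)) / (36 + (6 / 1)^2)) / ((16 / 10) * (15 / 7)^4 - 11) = 45619 / 271198152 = 0.00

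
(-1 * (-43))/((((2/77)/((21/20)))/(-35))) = -486717/8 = -60839.62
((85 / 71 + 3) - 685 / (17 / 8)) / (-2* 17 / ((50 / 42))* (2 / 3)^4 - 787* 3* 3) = 259209450 / 5775293431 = 0.04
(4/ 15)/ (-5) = -4/ 75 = -0.05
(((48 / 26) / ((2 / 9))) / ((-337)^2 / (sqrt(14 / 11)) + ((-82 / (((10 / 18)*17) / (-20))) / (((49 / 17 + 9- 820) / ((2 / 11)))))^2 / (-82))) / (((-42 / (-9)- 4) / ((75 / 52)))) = 5160188599612976160 / 156305332655748656812542939368839 + 4497600596017570530218191935*sqrt(154) / 312610665311497313625085878737678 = 0.00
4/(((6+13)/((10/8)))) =5/19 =0.26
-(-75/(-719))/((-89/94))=7050/63991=0.11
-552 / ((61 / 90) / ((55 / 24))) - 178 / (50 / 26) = -2987404 / 1525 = -1958.95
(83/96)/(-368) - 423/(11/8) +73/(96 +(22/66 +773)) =-19481471923/63343104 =-307.55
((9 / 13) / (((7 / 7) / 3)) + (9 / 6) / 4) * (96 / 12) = 255 / 13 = 19.62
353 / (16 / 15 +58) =5295 / 886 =5.98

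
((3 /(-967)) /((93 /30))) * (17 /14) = -255 /209839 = -0.00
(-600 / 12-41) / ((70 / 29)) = -377 / 10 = -37.70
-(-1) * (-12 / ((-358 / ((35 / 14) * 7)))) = 105 / 179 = 0.59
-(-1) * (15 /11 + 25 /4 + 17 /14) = 2719 /308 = 8.83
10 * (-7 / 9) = -70 / 9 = -7.78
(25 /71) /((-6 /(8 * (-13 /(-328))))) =-325 /17466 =-0.02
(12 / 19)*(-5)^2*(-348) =-104400 / 19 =-5494.74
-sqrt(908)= -2 * sqrt(227)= -30.13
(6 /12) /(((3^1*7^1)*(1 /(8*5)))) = 20 /21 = 0.95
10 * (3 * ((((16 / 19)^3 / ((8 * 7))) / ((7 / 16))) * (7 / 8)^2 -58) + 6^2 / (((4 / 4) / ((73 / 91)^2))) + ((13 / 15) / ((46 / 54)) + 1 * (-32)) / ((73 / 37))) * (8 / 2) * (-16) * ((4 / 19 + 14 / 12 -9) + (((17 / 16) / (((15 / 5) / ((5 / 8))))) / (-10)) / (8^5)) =-289339723545334559060381 / 356245239787487232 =-812192.53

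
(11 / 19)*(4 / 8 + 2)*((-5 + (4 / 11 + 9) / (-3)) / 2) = -335 / 57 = -5.88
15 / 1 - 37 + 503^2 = 252987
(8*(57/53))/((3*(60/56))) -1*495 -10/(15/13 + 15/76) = -11785991/23585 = -499.72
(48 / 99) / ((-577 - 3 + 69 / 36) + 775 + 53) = 64 / 32989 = 0.00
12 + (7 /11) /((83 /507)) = 14505 /913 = 15.89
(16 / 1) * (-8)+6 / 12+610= 965 / 2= 482.50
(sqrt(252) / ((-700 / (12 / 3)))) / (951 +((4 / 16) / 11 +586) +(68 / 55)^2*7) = -2904*sqrt(7) / 131092129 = -0.00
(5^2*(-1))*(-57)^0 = -25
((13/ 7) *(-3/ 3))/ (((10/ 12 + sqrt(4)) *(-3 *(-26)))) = -1/ 119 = -0.01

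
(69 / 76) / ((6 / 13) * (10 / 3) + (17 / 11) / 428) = 1055769 / 1793239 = 0.59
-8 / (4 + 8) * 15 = -10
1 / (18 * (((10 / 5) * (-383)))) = -0.00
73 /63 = 1.16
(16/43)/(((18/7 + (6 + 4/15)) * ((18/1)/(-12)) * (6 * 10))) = -0.00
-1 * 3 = -3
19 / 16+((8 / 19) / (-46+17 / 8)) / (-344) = 5448701 / 4588272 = 1.19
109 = 109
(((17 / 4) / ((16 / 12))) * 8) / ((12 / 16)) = 34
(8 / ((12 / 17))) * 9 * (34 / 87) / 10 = 578 / 145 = 3.99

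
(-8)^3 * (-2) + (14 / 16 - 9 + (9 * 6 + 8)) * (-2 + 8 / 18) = 33847 / 36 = 940.19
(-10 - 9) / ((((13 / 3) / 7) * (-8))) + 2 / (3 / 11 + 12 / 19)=118883 / 19656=6.05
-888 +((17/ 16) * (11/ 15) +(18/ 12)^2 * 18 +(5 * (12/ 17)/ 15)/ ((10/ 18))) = -3452893/ 4080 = -846.30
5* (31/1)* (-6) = -930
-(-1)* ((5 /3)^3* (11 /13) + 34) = 13309 /351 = 37.92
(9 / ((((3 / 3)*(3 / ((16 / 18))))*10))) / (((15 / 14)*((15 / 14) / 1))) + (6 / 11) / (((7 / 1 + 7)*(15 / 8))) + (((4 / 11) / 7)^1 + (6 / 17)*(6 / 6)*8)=1974508 / 631125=3.13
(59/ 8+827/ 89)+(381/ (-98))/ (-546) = 52937559/ 3174808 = 16.67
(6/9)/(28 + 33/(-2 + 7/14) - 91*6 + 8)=-1/798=-0.00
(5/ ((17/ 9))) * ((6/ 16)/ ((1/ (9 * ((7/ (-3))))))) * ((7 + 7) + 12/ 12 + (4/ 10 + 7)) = -7938/ 17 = -466.94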